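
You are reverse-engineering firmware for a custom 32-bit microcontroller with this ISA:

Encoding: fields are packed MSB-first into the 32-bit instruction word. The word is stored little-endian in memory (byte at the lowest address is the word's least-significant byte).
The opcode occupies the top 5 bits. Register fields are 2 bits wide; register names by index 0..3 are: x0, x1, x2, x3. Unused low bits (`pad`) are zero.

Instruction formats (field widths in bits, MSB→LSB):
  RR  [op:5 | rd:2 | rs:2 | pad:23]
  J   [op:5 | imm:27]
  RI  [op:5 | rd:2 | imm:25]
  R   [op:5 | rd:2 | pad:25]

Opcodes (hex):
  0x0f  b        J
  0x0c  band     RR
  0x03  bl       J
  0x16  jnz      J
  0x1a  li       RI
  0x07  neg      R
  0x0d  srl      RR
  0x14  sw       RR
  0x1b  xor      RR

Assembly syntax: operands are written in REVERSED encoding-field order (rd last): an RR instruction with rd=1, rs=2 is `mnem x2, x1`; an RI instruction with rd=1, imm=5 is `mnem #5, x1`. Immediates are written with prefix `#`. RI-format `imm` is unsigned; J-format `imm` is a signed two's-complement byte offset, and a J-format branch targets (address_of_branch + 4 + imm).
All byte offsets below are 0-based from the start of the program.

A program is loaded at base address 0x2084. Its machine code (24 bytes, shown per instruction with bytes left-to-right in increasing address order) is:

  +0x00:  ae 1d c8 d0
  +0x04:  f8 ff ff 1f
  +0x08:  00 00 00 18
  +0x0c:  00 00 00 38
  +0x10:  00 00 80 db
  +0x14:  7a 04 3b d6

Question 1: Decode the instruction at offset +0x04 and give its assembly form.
bl #-8

@+04  little-endian(f8 ff ff 1f) = 0x1ffffff8
  top 5b → 0x3 → bl [J]
  imm@[26:0]=0x7fffff8 (s27→-8) ⇒ #-8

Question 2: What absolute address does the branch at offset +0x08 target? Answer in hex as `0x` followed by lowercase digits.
0x2090

+0x08: 00 00 00 18 ⇒ word 0x18000000 (little)
  opcode bits[31:27]=0x3: bl/J
  [26:0] imm=0 = #0
  target = base 0x2084 + off 0x08 + 4 + imm 0 = 0x2090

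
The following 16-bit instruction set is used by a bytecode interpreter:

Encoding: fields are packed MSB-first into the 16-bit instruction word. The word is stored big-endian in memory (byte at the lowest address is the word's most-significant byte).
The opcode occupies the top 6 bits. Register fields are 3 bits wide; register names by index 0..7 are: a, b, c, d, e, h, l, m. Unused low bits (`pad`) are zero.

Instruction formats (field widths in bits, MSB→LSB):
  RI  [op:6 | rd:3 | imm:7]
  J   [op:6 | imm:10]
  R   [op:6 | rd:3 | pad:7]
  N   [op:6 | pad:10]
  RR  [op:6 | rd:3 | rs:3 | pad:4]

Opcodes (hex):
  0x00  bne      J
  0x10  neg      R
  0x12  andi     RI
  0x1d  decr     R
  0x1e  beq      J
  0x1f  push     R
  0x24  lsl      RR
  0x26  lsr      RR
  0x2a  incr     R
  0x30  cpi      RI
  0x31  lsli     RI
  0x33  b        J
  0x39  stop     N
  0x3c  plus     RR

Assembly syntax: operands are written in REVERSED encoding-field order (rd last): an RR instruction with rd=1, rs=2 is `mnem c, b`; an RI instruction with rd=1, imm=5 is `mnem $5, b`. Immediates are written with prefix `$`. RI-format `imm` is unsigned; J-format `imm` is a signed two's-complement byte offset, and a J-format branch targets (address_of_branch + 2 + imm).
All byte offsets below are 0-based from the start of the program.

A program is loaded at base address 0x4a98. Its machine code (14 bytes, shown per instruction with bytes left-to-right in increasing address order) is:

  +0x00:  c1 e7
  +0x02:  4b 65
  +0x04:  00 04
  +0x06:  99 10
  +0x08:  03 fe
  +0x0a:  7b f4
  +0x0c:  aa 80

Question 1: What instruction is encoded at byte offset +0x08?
bne $-2

@+08  big-endian(03 fe) = 0x03fe
  op=0x03fe>>10=0x0 ⇒ bne (J)
  [9:0] imm=1022 (s10→-2) = $-2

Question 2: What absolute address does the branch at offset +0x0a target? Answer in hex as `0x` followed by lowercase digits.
0x4a98

off 0x0a: read 7b f4 as big → 0x7bf4
  opcode bits[15:10]=0x1e: beq/J
  [9:0] imm=1012 (s10→-12) = $-12
  target = base 0x4a98 + off 0x0a + 2 + imm -12 = 0x4a98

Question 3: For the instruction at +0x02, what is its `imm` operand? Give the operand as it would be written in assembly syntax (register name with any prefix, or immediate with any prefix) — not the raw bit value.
$101

+0x02: 4b 65 ⇒ word 0x4b65 (big)
  top 6b → 0x12 → andi [RI]
  [9:7] rd=6 = l
  [6:0] imm=101 = $101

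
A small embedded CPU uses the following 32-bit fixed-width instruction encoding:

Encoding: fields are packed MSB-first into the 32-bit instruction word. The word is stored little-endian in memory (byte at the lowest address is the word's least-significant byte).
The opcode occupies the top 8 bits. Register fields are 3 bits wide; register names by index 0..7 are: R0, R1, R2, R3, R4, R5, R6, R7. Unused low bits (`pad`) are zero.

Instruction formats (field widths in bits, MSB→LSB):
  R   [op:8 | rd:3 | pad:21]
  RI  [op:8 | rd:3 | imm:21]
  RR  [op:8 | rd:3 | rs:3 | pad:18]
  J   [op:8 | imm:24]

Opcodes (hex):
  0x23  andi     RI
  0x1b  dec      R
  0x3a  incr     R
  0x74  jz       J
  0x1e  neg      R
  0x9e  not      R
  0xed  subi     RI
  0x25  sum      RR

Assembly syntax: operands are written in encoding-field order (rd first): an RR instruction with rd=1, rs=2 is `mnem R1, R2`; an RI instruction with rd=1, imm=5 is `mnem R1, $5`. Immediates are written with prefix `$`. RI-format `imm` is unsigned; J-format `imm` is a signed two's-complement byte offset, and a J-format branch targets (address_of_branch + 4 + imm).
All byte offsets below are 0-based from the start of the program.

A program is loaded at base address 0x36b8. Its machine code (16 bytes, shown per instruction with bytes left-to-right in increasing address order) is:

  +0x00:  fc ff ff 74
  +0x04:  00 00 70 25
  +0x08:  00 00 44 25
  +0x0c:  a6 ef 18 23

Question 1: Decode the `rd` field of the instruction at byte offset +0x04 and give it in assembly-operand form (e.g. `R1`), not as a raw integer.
R3

@+04  little-endian(00 00 70 25) = 0x25700000
  op=0x25700000>>24=0x25 ⇒ sum (RR)
  rd@[23:21]=0x3 ⇒ R3
  rs@[20:18]=0x4 ⇒ R4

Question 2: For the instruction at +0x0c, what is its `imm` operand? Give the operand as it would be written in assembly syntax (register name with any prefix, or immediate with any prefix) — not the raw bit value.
$1634214

off 0x0c: read a6 ef 18 23 as little → 0x2318efa6
  top 8b → 0x23 → andi [RI]
  rd: (w>>21)&0x7=0x0 → R0
  imm: (w>>0)&0x1fffff=0x18efa6 → $1634214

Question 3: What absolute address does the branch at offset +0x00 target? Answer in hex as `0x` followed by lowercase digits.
0x36b8

+0x00: fc ff ff 74 ⇒ word 0x74fffffc (little)
  op=0x74fffffc>>24=0x74 ⇒ jz (J)
  [23:0] imm=16777212 (s24→-4) = $-4
  target = base 0x36b8 + off 0x00 + 4 + imm -4 = 0x36b8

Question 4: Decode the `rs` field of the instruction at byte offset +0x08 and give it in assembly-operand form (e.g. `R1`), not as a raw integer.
R1

@+08  little-endian(00 00 44 25) = 0x25440000
  op=0x25440000>>24=0x25 ⇒ sum (RR)
  [23:21] rd=2 = R2
  [20:18] rs=1 = R1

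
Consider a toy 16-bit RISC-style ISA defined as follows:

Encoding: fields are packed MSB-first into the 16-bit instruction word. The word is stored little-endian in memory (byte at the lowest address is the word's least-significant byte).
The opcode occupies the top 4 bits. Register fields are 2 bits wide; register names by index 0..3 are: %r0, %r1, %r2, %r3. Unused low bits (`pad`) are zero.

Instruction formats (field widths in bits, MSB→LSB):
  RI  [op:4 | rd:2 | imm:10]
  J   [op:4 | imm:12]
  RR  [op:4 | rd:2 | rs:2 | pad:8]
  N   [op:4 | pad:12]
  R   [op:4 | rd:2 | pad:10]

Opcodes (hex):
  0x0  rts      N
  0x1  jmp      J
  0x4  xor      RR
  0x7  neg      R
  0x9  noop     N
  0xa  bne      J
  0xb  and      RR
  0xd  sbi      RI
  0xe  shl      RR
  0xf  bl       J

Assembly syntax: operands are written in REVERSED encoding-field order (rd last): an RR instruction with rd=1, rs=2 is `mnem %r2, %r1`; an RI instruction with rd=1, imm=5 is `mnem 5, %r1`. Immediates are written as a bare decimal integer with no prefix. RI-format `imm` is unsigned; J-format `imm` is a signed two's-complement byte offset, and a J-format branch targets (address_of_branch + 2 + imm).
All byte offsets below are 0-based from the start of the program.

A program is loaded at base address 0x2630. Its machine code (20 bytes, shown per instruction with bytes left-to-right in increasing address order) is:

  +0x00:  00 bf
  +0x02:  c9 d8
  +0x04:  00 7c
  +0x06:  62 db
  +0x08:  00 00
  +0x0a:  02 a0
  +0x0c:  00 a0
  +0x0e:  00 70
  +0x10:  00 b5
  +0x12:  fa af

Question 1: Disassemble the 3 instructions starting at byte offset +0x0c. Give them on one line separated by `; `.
bne 0; neg %r0; and %r1, %r1

+0x0c: 00 a0 ⇒ word 0xa000 (little)
  op=0xa000>>12=0xa ⇒ bne (J)
  imm@[11:0]=0x0 ⇒ 0
+0x0e: 00 70 ⇒ word 0x7000 (little)
  op=0x7000>>12=0x7 ⇒ neg (R)
  rd@[11:10]=0x0 ⇒ %r0
+0x10: 00 b5 ⇒ word 0xb500 (little)
  op=0xb500>>12=0xb ⇒ and (RR)
  rd@[11:10]=0x1 ⇒ %r1
  rs@[9:8]=0x1 ⇒ %r1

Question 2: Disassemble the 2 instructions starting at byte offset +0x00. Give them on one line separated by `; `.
off 0x00: read 00 bf as little → 0xbf00
  opcode bits[15:12]=0xb: and/RR
  rd: (w>>10)&0x3=0x3 → %r3
  rs: (w>>8)&0x3=0x3 → %r3
off 0x02: read c9 d8 as little → 0xd8c9
  opcode bits[15:12]=0xd: sbi/RI
  rd: (w>>10)&0x3=0x2 → %r2
  imm: (w>>0)&0x3ff=0xc9 → 201

and %r3, %r3; sbi 201, %r2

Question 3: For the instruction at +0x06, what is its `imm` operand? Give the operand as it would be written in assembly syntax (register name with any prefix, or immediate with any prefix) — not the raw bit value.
866

[06] 62 db → 0xdb62
  opcode bits[15:12]=0xd: sbi/RI
  rd: (w>>10)&0x3=0x2 → %r2
  imm: (w>>0)&0x3ff=0x362 → 866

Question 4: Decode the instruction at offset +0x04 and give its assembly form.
off 0x04: read 00 7c as little → 0x7c00
  opcode bits[15:12]=0x7: neg/R
  rd@[11:10]=0x3 ⇒ %r3

neg %r3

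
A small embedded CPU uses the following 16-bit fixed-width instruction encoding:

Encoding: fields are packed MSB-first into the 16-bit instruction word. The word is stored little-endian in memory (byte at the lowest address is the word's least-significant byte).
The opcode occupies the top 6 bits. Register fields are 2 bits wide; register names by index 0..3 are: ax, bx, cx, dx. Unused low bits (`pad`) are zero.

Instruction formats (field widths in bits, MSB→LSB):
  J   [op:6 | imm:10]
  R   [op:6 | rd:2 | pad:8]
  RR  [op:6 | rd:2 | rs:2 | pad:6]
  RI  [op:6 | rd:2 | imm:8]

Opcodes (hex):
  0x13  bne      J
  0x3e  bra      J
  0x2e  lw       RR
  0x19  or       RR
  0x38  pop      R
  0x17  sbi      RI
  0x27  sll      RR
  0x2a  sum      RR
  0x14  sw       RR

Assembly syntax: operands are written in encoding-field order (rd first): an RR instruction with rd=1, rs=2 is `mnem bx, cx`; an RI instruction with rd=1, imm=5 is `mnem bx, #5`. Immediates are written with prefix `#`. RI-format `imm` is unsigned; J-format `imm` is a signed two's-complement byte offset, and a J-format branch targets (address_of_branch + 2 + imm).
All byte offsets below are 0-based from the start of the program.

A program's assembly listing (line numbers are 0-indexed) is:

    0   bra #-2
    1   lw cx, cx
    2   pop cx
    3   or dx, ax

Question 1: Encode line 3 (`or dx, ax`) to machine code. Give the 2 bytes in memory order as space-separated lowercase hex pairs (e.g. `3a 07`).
00 67

L3: or op=0x19:6|rd=3:2|rs=0:2|pad=0:6 ⇒ 0x6700 ⇒ little 00 67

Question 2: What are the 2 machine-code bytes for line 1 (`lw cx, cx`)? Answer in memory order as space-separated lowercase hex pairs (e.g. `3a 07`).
80 ba

1. lw fields op=0x2e:6|rd=2:2|rs=2:2|pad=0:6 → word ba80h → 80 ba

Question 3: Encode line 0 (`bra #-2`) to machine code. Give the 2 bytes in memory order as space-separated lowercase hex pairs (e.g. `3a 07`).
0. bra fields op=0x3e:6|imm=-2:10 → word fbfeh → fe fb

fe fb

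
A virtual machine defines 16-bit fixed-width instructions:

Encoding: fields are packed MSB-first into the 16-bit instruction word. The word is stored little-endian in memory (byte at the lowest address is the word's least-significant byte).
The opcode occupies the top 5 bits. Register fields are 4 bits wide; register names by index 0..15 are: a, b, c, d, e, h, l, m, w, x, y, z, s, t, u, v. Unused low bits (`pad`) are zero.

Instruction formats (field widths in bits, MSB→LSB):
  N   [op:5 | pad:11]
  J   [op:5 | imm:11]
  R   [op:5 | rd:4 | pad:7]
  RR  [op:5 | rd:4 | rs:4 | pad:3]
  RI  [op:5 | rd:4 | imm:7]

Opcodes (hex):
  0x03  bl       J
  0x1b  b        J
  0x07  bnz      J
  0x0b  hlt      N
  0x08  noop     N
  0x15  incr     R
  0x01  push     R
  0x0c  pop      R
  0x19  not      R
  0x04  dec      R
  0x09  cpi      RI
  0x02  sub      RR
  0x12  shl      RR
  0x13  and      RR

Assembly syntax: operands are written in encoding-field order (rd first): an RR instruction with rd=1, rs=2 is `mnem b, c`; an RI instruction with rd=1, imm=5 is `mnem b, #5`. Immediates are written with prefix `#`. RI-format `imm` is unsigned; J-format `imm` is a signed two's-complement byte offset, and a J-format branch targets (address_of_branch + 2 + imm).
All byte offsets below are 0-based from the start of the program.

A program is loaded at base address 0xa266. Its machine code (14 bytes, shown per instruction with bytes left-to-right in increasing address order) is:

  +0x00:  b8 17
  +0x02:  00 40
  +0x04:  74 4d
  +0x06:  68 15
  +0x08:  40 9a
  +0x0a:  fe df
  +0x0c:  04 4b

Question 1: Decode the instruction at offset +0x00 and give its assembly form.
sub v, m

@+00  little-endian(b8 17) = 0x17b8
  op=0x17b8>>11=0x2 ⇒ sub (RR)
  rd: (w>>7)&0xf=0xf → v
  rs: (w>>3)&0xf=0x7 → m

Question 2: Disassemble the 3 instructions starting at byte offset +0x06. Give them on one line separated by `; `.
sub y, t; and e, w; b #-2

@+06  little-endian(68 15) = 0x1568
  opcode bits[15:11]=0x2: sub/RR
  rd: (w>>7)&0xf=0xa → y
  rs: (w>>3)&0xf=0xd → t
@+08  little-endian(40 9a) = 0x9a40
  opcode bits[15:11]=0x13: and/RR
  rd: (w>>7)&0xf=0x4 → e
  rs: (w>>3)&0xf=0x8 → w
@+0a  little-endian(fe df) = 0xdffe
  opcode bits[15:11]=0x1b: b/J
  imm: (w>>0)&0x7ff=0x7fe (s11→-2) → #-2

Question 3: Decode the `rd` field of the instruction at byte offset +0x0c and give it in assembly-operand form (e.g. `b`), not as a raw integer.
[0c] 04 4b → 0x4b04
  op=0x4b04>>11=0x9 ⇒ cpi (RI)
  rd@[10:7]=0x6 ⇒ l
  imm@[6:0]=0x4 ⇒ #4

l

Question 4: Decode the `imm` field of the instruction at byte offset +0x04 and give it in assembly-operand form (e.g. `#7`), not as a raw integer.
#116

[04] 74 4d → 0x4d74
  top 5b → 0x9 → cpi [RI]
  rd: (w>>7)&0xf=0xa → y
  imm: (w>>0)&0x7f=0x74 → #116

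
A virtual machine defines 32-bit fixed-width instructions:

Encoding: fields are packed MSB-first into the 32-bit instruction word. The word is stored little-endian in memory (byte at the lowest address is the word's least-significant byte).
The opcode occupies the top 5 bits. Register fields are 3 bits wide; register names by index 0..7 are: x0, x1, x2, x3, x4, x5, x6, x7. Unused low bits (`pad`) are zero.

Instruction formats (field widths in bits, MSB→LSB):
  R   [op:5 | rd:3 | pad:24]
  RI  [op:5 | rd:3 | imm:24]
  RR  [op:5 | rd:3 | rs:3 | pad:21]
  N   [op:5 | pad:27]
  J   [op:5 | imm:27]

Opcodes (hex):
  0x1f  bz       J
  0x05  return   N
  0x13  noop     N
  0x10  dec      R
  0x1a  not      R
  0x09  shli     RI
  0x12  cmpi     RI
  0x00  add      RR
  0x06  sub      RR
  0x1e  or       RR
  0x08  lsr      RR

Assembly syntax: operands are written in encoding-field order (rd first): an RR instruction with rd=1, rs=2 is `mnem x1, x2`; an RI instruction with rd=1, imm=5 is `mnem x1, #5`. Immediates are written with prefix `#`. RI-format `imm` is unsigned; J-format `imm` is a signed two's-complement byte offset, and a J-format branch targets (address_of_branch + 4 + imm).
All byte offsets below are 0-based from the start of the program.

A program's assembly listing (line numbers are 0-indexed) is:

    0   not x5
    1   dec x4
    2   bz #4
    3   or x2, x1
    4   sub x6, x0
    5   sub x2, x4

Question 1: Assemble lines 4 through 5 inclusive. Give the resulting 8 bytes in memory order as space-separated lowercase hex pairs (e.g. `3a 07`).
L4: sub op=0x6:5|rd=6:3|rs=0:3|pad=0:21 ⇒ 0x36000000 ⇒ little 00 00 00 36
L5: sub op=0x6:5|rd=2:3|rs=4:3|pad=0:21 ⇒ 0x32800000 ⇒ little 00 00 80 32

00 00 00 36 00 00 80 32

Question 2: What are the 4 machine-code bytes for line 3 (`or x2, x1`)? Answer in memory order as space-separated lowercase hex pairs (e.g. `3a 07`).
L3: or op=0x1e:5|rd=2:3|rs=1:3|pad=0:21 ⇒ 0xf2200000 ⇒ little 00 00 20 f2

00 00 20 f2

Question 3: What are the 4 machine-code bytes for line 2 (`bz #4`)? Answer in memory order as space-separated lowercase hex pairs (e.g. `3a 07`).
L2: bz op=0x1f:5|imm=4:27 ⇒ 0xf8000004 ⇒ little 04 00 00 f8

04 00 00 f8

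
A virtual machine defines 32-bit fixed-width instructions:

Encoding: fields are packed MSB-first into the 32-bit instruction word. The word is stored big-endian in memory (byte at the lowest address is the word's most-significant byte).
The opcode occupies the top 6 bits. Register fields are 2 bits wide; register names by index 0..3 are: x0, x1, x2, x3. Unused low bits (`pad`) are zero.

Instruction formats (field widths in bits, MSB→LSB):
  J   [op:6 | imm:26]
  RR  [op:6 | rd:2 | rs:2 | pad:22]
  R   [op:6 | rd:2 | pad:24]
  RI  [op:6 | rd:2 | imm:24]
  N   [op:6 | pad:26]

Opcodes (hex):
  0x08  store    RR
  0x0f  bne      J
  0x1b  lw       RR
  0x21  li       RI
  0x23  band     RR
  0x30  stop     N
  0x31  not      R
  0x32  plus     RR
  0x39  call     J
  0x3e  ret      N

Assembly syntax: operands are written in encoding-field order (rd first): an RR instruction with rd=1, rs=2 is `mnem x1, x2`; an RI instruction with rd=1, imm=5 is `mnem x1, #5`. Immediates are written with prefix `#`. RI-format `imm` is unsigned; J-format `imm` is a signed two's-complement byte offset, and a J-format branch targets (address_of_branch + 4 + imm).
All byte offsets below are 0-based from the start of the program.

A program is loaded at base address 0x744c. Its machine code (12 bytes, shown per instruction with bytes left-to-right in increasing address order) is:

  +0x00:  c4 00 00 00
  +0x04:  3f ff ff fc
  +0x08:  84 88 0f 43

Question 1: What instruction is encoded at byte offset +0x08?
[08] 84 88 0f 43 → 0x84880f43
  top 6b → 0x21 → li [RI]
  rd@[25:24]=0x0 ⇒ x0
  imm@[23:0]=0x880f43 ⇒ #8916803

li x0, #8916803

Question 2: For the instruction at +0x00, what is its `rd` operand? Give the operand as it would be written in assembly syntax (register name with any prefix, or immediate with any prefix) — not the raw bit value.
x0

+0x00: c4 00 00 00 ⇒ word 0xc4000000 (big)
  opcode bits[31:26]=0x31: not/R
  rd: (w>>24)&0x3=0x0 → x0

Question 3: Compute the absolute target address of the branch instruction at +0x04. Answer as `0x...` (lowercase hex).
+0x04: 3f ff ff fc ⇒ word 0x3ffffffc (big)
  op=0x3ffffffc>>26=0xf ⇒ bne (J)
  imm: (w>>0)&0x3ffffff=0x3fffffc (s26→-4) → #-4
  target = base 0x744c + off 0x04 + 4 + imm -4 = 0x7450

0x7450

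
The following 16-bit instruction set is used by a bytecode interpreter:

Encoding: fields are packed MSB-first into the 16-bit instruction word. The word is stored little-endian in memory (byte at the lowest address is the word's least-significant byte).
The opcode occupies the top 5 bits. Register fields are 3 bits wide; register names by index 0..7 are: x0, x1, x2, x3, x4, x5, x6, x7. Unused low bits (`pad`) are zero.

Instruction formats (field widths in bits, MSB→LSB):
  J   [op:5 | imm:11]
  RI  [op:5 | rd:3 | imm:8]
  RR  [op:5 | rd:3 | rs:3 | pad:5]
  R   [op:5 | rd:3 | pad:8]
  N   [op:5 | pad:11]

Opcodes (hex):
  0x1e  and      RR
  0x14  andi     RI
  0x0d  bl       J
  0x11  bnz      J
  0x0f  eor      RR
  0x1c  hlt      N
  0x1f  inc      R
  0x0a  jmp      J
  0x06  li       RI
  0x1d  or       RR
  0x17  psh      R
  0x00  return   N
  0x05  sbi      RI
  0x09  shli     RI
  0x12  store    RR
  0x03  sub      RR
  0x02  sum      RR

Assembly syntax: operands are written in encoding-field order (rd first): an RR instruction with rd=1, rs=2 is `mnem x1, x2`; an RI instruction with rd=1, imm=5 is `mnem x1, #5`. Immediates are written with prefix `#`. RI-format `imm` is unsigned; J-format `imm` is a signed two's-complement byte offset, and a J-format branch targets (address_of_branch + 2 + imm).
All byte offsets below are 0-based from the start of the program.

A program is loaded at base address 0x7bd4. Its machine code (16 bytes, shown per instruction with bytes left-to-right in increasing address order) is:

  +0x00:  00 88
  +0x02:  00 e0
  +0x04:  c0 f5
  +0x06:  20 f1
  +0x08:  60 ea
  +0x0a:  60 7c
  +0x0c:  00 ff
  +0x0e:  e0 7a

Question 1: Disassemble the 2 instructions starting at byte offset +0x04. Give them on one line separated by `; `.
and x5, x6; and x1, x1

+0x04: c0 f5 ⇒ word 0xf5c0 (little)
  opcode bits[15:11]=0x1e: and/RR
  rd@[10:8]=0x5 ⇒ x5
  rs@[7:5]=0x6 ⇒ x6
+0x06: 20 f1 ⇒ word 0xf120 (little)
  opcode bits[15:11]=0x1e: and/RR
  rd@[10:8]=0x1 ⇒ x1
  rs@[7:5]=0x1 ⇒ x1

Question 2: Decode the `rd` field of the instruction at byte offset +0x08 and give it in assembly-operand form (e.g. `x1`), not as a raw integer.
x2

off 0x08: read 60 ea as little → 0xea60
  opcode bits[15:11]=0x1d: or/RR
  rd@[10:8]=0x2 ⇒ x2
  rs@[7:5]=0x3 ⇒ x3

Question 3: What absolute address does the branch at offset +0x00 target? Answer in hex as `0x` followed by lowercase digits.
0x7bd6

off 0x00: read 00 88 as little → 0x8800
  top 5b → 0x11 → bnz [J]
  [10:0] imm=0 = #0
  target = base 0x7bd4 + off 0x00 + 2 + imm 0 = 0x7bd6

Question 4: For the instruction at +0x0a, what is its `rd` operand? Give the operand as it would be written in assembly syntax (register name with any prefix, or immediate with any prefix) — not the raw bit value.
[0a] 60 7c → 0x7c60
  top 5b → 0xf → eor [RR]
  rd: (w>>8)&0x7=0x4 → x4
  rs: (w>>5)&0x7=0x3 → x3

x4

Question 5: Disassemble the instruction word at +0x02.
[02] 00 e0 → 0xe000
  op=0xe000>>11=0x1c ⇒ hlt (N)

hlt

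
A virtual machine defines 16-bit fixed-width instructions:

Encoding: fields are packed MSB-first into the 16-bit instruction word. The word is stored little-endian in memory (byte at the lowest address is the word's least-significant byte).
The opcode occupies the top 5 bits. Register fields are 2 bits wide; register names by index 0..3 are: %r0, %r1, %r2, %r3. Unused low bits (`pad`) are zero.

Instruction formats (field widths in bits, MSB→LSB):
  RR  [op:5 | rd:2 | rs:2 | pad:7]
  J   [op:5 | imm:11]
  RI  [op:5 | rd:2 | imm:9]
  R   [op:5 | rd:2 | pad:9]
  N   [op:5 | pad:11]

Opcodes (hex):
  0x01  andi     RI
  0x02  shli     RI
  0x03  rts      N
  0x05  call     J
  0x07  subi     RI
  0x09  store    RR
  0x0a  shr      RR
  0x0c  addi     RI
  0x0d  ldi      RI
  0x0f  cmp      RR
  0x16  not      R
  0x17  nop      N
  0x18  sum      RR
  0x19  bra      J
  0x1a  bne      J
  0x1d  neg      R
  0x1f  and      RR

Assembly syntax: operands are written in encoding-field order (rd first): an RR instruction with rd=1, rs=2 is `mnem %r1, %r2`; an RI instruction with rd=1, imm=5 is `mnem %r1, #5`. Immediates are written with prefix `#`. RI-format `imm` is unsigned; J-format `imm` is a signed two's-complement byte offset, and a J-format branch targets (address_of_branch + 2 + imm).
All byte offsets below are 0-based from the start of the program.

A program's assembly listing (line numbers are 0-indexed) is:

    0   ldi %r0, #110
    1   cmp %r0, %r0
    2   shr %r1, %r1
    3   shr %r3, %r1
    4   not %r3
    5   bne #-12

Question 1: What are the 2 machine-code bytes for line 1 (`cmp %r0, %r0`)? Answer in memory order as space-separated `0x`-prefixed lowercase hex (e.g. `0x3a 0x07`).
L1: cmp op=0xf:5|rd=0:2|rs=0:2|pad=0:7 ⇒ 0x7800 ⇒ little 00 78

0x00 0x78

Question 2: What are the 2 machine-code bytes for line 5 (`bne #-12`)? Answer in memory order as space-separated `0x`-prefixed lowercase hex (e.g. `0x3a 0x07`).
line 5 (bne): pack op=0x1a:5|imm=-12:11 = 0xd7f4; little→ f4 d7

0xf4 0xd7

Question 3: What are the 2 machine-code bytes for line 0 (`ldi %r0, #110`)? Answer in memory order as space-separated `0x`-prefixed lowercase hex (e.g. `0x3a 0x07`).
line 0 (ldi): pack op=0xd:5|rd=0:2|imm=110:9 = 0x686e; little→ 6e 68

0x6e 0x68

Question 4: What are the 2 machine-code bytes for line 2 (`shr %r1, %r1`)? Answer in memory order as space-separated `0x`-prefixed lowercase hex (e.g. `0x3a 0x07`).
2. shr fields op=0xa:5|rd=1:2|rs=1:2|pad=0:7 → word 5280h → 80 52

0x80 0x52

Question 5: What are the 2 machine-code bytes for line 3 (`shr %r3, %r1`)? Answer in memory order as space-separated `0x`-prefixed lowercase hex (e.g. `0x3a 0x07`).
0x80 0x56

3. shr fields op=0xa:5|rd=3:2|rs=1:2|pad=0:7 → word 5680h → 80 56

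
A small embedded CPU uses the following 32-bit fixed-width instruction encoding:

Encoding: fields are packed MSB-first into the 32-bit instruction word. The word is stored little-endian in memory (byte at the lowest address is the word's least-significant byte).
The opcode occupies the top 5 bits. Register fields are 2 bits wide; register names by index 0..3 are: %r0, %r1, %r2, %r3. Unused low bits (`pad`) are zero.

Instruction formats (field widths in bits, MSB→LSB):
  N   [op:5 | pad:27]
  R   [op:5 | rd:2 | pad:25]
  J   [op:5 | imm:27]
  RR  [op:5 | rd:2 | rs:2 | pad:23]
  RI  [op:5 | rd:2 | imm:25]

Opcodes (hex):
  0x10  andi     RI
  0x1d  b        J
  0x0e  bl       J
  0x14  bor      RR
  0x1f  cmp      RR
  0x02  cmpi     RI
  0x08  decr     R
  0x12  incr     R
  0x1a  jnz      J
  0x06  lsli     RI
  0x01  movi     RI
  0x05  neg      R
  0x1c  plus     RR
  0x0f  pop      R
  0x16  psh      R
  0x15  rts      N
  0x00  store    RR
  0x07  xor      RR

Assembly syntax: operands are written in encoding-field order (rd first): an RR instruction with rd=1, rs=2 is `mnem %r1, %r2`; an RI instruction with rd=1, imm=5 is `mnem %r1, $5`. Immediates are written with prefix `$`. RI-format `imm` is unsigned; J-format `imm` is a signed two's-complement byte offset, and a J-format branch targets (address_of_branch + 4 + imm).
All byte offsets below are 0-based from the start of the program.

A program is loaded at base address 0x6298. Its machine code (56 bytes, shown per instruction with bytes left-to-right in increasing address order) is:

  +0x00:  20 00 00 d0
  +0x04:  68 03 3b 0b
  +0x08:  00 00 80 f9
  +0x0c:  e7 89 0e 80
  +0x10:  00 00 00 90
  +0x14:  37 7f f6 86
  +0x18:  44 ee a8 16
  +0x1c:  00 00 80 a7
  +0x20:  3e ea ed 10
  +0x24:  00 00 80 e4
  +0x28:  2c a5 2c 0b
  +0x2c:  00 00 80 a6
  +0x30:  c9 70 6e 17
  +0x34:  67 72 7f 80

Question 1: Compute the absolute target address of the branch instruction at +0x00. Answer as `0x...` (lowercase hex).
0x62bc

[00] 20 00 00 d0 → 0xd0000020
  op=0xd0000020>>27=0x1a ⇒ jnz (J)
  imm: (w>>0)&0x7ffffff=0x20 → $32
  target = base 0x6298 + off 0x00 + 4 + imm 32 = 0x62bc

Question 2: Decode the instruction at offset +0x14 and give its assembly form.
off 0x14: read 37 7f f6 86 as little → 0x86f67f37
  opcode bits[31:27]=0x10: andi/RI
  rd@[26:25]=0x3 ⇒ %r3
  imm@[24:0]=0xf67f37 ⇒ $16154423

andi %r3, $16154423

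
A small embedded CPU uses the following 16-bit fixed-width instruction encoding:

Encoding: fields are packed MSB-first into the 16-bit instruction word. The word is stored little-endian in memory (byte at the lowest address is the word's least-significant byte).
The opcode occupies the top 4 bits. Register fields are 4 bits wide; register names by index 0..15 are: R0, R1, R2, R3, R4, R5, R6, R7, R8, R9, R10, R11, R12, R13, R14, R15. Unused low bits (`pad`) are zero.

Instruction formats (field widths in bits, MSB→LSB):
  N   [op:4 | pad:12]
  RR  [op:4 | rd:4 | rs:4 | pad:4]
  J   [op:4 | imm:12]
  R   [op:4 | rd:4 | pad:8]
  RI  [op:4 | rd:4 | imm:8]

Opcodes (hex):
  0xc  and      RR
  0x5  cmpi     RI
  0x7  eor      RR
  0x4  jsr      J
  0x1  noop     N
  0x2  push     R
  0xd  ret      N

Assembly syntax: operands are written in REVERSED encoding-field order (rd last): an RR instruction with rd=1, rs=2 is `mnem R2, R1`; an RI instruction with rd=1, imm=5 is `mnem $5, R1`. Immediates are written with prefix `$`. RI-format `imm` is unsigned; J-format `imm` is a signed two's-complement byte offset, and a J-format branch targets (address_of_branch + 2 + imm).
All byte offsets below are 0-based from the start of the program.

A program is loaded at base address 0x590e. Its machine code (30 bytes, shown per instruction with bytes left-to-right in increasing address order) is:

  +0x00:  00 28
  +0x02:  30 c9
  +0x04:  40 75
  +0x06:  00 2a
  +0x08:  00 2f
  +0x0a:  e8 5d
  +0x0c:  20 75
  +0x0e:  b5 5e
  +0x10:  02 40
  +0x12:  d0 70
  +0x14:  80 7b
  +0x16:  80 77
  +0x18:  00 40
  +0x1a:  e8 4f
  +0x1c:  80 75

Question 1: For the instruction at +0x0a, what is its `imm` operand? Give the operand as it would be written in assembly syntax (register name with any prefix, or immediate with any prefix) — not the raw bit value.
$232

[0a] e8 5d → 0x5de8
  top 4b → 0x5 → cmpi [RI]
  rd@[11:8]=0xd ⇒ R13
  imm@[7:0]=0xe8 ⇒ $232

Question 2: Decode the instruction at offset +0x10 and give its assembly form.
jsr $2

off 0x10: read 02 40 as little → 0x4002
  op=0x4002>>12=0x4 ⇒ jsr (J)
  imm: (w>>0)&0xfff=0x2 → $2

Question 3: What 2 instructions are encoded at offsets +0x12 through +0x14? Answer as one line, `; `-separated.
@+12  little-endian(d0 70) = 0x70d0
  op=0x70d0>>12=0x7 ⇒ eor (RR)
  rd@[11:8]=0x0 ⇒ R0
  rs@[7:4]=0xd ⇒ R13
@+14  little-endian(80 7b) = 0x7b80
  op=0x7b80>>12=0x7 ⇒ eor (RR)
  rd@[11:8]=0xb ⇒ R11
  rs@[7:4]=0x8 ⇒ R8

eor R13, R0; eor R8, R11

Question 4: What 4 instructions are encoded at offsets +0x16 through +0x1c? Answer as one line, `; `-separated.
+0x16: 80 77 ⇒ word 0x7780 (little)
  top 4b → 0x7 → eor [RR]
  [11:8] rd=7 = R7
  [7:4] rs=8 = R8
+0x18: 00 40 ⇒ word 0x4000 (little)
  top 4b → 0x4 → jsr [J]
  [11:0] imm=0 = $0
+0x1a: e8 4f ⇒ word 0x4fe8 (little)
  top 4b → 0x4 → jsr [J]
  [11:0] imm=4072 (s12→-24) = $-24
+0x1c: 80 75 ⇒ word 0x7580 (little)
  top 4b → 0x7 → eor [RR]
  [11:8] rd=5 = R5
  [7:4] rs=8 = R8

eor R8, R7; jsr $0; jsr $-24; eor R8, R5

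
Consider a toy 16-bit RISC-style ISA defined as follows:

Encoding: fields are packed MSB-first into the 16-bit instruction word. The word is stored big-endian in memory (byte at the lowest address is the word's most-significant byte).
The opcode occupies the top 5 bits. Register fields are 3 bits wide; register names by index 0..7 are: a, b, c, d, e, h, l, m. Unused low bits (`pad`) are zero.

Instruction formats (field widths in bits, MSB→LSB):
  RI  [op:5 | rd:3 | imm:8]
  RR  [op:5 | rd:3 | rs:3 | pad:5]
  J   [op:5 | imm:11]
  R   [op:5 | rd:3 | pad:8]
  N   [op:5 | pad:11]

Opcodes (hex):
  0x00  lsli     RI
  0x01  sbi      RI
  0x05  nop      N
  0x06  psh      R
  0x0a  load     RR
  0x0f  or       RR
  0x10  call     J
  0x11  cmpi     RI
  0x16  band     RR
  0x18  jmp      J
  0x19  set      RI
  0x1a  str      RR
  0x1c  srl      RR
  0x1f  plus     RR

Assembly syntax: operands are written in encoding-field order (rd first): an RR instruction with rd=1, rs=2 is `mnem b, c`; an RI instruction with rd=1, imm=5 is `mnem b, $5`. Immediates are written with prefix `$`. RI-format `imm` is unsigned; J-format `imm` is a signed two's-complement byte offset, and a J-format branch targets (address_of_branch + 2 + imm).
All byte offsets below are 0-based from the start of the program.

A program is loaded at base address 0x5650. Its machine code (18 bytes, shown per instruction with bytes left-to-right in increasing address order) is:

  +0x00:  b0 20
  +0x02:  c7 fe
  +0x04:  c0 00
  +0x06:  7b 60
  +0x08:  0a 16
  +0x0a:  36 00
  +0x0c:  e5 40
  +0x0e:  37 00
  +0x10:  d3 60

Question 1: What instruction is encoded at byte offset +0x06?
off 0x06: read 7b 60 as big → 0x7b60
  op=0x7b60>>11=0xf ⇒ or (RR)
  [10:8] rd=3 = d
  [7:5] rs=3 = d

or d, d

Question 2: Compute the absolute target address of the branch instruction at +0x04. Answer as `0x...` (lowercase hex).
0x5656

@+04  big-endian(c0 00) = 0xc000
  op=0xc000>>11=0x18 ⇒ jmp (J)
  imm: (w>>0)&0x7ff=0x0 → $0
  target = base 0x5650 + off 0x04 + 2 + imm 0 = 0x5656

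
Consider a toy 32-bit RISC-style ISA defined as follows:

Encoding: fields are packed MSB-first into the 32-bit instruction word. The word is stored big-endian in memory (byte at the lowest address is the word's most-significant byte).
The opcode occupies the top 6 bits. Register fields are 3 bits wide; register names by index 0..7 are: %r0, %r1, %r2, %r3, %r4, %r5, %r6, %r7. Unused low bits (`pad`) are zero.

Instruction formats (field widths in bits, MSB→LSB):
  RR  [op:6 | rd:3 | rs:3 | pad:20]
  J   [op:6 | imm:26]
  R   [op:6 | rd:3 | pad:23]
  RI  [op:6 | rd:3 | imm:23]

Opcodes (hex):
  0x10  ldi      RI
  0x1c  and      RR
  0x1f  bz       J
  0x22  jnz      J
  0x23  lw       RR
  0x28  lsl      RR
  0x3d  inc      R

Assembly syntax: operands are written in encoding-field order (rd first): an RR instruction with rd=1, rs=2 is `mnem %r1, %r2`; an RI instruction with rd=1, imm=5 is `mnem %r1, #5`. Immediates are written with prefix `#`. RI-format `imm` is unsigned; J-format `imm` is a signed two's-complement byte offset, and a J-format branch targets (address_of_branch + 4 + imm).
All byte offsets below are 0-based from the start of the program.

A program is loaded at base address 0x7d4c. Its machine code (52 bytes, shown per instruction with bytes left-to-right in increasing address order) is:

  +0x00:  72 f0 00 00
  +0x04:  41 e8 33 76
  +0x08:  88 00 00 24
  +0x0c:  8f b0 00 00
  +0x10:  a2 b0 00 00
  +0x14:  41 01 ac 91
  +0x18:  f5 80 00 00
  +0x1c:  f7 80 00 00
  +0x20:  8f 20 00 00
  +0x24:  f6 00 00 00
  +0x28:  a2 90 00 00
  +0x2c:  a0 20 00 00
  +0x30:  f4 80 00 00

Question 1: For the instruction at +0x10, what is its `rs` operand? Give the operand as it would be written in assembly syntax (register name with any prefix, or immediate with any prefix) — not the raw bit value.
+0x10: a2 b0 00 00 ⇒ word 0xa2b00000 (big)
  opcode bits[31:26]=0x28: lsl/RR
  [25:23] rd=5 = %r5
  [22:20] rs=3 = %r3

%r3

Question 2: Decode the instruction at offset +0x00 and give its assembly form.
and %r5, %r7

off 0x00: read 72 f0 00 00 as big → 0x72f00000
  op=0x72f00000>>26=0x1c ⇒ and (RR)
  rd@[25:23]=0x5 ⇒ %r5
  rs@[22:20]=0x7 ⇒ %r7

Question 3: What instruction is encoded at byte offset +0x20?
+0x20: 8f 20 00 00 ⇒ word 0x8f200000 (big)
  op=0x8f200000>>26=0x23 ⇒ lw (RR)
  rd@[25:23]=0x6 ⇒ %r6
  rs@[22:20]=0x2 ⇒ %r2

lw %r6, %r2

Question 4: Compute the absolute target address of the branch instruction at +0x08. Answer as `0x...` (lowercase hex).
+0x08: 88 00 00 24 ⇒ word 0x88000024 (big)
  op=0x88000024>>26=0x22 ⇒ jnz (J)
  imm@[25:0]=0x24 ⇒ #36
  target = base 0x7d4c + off 0x08 + 4 + imm 36 = 0x7d7c

0x7d7c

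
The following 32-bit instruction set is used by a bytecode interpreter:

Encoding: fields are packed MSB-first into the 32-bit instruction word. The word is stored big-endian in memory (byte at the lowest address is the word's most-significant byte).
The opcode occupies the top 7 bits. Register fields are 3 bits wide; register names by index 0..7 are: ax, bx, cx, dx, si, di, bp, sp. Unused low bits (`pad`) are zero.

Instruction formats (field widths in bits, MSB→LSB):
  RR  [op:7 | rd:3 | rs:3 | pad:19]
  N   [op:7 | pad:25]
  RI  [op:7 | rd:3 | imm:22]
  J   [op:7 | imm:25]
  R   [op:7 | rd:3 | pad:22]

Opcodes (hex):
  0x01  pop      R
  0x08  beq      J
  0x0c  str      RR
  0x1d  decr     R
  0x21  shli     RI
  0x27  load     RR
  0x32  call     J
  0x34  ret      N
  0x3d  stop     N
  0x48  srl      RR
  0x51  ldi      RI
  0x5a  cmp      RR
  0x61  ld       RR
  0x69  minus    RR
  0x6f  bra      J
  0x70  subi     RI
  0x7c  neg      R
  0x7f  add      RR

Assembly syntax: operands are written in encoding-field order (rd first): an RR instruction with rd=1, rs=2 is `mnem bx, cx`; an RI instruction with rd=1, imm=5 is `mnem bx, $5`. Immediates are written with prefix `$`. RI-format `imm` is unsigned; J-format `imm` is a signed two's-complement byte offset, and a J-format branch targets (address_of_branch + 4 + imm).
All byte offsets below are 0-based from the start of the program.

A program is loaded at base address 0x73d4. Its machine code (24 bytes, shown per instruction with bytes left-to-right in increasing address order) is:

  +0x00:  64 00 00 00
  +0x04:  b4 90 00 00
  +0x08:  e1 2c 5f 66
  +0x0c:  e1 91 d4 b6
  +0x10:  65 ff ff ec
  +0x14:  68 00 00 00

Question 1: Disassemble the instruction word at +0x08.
subi si, $2908006

@+08  big-endian(e1 2c 5f 66) = 0xe12c5f66
  opcode bits[31:25]=0x70: subi/RI
  rd: (w>>22)&0x7=0x4 → si
  imm: (w>>0)&0x3fffff=0x2c5f66 → $2908006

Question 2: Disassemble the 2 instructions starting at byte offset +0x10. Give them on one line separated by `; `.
[10] 65 ff ff ec → 0x65ffffec
  opcode bits[31:25]=0x32: call/J
  imm: (w>>0)&0x1ffffff=0x1ffffec (s25→-20) → $-20
[14] 68 00 00 00 → 0x68000000
  opcode bits[31:25]=0x34: ret/N

call $-20; ret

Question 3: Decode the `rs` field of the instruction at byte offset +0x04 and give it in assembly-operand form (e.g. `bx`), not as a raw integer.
cx

@+04  big-endian(b4 90 00 00) = 0xb4900000
  opcode bits[31:25]=0x5a: cmp/RR
  rd: (w>>22)&0x7=0x2 → cx
  rs: (w>>19)&0x7=0x2 → cx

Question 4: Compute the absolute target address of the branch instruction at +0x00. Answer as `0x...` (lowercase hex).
0x73d8

+0x00: 64 00 00 00 ⇒ word 0x64000000 (big)
  opcode bits[31:25]=0x32: call/J
  imm@[24:0]=0x0 ⇒ $0
  target = base 0x73d4 + off 0x00 + 4 + imm 0 = 0x73d8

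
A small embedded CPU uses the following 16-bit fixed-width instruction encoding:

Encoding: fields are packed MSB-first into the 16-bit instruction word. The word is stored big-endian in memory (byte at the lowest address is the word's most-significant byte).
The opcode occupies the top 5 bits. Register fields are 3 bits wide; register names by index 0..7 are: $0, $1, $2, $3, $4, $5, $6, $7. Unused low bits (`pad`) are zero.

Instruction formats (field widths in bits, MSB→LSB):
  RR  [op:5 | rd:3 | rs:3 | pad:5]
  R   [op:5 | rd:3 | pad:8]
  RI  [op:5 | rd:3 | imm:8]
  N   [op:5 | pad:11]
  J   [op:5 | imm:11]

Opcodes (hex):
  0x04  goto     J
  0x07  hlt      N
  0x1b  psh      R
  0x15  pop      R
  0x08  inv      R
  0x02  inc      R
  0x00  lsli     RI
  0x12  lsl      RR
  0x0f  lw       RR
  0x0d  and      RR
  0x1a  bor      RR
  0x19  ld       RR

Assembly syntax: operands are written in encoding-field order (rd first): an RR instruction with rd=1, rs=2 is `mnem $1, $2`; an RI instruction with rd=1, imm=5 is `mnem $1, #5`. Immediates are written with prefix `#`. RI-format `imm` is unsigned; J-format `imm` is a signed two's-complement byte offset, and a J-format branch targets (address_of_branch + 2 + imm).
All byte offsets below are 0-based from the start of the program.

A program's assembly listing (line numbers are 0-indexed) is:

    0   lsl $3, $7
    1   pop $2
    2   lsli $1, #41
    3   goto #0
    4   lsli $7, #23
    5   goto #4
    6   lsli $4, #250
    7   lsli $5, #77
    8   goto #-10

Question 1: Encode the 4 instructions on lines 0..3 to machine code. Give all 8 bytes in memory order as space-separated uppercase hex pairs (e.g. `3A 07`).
93 E0 AA 00 01 29 20 00

0. lsl fields op=0x12:5|rd=3:3|rs=7:3|pad=0:5 → word 93e0h → 93 e0
1. pop fields op=0x15:5|rd=2:3|pad=0:8 → word aa00h → aa 00
2. lsli fields op=0x0:5|rd=1:3|imm=41:8 → word 0129h → 01 29
3. goto fields op=0x4:5|imm=0:11 → word 2000h → 20 00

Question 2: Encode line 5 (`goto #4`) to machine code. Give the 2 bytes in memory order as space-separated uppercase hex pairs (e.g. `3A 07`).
L5: goto op=0x4:5|imm=4:11 ⇒ 0x2004 ⇒ big 20 04

20 04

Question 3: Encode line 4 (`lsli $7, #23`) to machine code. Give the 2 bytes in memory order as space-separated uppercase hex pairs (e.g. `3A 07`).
07 17

L4: lsli op=0x0:5|rd=7:3|imm=23:8 ⇒ 0x0717 ⇒ big 07 17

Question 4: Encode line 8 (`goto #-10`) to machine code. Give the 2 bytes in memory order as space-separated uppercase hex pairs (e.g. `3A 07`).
L8: goto op=0x4:5|imm=-10:11 ⇒ 0x27f6 ⇒ big 27 f6

27 F6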